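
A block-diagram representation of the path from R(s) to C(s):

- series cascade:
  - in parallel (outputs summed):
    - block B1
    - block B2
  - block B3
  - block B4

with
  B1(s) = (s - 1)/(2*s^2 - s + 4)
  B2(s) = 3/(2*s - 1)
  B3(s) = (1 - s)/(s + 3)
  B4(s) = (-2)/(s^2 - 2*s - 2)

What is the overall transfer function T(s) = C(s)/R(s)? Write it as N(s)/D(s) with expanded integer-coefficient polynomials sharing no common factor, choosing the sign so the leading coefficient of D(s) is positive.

Step 1 - combine B1, B2 in parallel, giving (8*s^2 - 6*s + 13)/(4*s^3 - 4*s^2 + 9*s - 4)
Step 2 - reduce the series chain (B1+B2), B3, B4 - this is the overall T(s), already in the required normalized form

Therefore the answer is (16*s^3 - 28*s^2 + 38*s - 26)/(4*s^6 - 27*s^4 + 13*s^3 - 52*s^2 - 22*s + 24).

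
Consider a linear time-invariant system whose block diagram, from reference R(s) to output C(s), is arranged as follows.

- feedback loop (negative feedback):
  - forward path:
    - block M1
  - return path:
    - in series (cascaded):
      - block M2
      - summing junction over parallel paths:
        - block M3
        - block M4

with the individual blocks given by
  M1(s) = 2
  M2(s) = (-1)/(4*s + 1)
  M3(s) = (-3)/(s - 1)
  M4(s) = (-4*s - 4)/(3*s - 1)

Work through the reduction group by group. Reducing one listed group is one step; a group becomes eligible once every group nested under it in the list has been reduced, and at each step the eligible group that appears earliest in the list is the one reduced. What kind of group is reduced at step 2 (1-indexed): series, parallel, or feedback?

The answer is series.

Reasoning:
[1] sum the parallel branches M3, M4
[2] multiply M2, (M3+M4) (series)
[3] apply the feedback formula to M1, (M2*(M3+M4))
Step 2: series.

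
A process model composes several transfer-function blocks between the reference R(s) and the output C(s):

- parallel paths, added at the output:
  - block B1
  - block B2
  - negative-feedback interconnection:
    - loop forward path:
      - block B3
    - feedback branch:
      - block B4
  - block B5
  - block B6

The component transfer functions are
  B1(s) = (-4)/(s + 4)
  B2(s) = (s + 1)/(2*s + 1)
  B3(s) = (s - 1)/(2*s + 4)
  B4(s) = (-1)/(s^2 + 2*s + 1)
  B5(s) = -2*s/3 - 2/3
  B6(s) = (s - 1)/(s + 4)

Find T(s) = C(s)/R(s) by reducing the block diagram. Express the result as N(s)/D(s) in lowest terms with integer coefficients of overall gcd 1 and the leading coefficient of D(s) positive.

First reduce the diagram to T(s).

(1) close the feedback loop around B3, B4, giving (s^3 + s^2 - s - 1)/(2*s^3 + 8*s^2 + 9*s + 5)
(2) add B1, B2, [B3/(1+B3*B4)], B5, B6 (parallel), giving the overall T(s)

Answer: (-8*s^6 - 52*s^5 - 183*s^4 - 430*s^3 - 516*s^2 - 328*s - 67)/(12*s^5 + 102*s^4 + 294*s^3 + 369*s^2 + 243*s + 60)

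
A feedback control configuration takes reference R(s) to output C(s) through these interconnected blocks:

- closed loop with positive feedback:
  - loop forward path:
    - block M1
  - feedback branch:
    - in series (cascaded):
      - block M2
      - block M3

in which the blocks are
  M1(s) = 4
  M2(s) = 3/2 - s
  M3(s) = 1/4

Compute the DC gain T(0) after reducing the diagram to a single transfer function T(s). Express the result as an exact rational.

Step 1. cascade M2, M3 = 3/8 - s/4
Step 2. feedback reduction of M1, (M2*M3) = 8/(2*s - 1)
Step 2 gives the overall T(s). Then T(0) = 8/(-1) = -8.

Hence the answer: -8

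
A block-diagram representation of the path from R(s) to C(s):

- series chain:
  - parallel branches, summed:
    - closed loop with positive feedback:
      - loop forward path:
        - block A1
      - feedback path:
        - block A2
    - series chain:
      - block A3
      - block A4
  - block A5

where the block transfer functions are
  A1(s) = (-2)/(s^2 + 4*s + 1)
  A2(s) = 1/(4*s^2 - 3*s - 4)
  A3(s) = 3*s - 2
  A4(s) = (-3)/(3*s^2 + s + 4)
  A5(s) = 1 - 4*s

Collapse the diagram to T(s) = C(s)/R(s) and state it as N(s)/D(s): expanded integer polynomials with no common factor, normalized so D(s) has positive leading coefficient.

Reducing step by step:

Step 1: apply the feedback formula to A1, A2 -> (-8*s^2 + 6*s + 8)/(4*s^4 + 13*s^3 - 12*s^2 - 19*s - 2)
Step 2: reduce the series chain A3, A4 -> (6 - 9*s)/(3*s^2 + s + 4)
Step 3: sum the parallel branches [A1/(1-A1*A2)], (A3*A4) -> (-36*s^5 - 117*s^4 + 196*s^3 + 97*s^2 - 64*s + 20)/(12*s^6 + 43*s^5 - 7*s^4 - 17*s^3 - 73*s^2 - 78*s - 8)
Step 4: reduce the series chain ([A1/(1-A1*A2)]+(A3*A4)), A5: this yields T(s), and no further normalization is needed

Answer: (144*s^6 + 432*s^5 - 901*s^4 - 192*s^3 + 353*s^2 - 144*s + 20)/(12*s^6 + 43*s^5 - 7*s^4 - 17*s^3 - 73*s^2 - 78*s - 8)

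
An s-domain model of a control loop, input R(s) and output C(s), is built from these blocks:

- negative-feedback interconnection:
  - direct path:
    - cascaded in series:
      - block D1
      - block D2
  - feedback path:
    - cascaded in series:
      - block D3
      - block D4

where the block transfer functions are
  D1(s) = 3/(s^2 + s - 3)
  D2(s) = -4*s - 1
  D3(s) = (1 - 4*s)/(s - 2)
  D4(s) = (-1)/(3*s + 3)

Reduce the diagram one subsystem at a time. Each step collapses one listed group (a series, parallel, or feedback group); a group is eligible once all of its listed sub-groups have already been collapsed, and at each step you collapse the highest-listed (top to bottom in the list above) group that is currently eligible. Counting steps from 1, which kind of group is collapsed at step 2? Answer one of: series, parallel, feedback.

Reducing step by step:

(1) reduce the series chain D1, D2
(2) reduce the series chain D3, D4
(3) feedback reduction of (D1*D2), (D3*D4)
So the answer for step 2 is series.

Answer: series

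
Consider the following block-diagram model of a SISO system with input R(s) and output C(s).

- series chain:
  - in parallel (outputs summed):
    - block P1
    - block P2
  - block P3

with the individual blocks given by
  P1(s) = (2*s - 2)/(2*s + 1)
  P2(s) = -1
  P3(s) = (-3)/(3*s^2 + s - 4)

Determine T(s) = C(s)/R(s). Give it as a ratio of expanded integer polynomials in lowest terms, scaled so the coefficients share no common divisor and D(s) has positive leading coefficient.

Answer: 9/(6*s^3 + 5*s^2 - 7*s - 4)

Working:
Step 1. add P1, P2 (parallel): (-3)/(2*s + 1)
Step 2. combine (P1+P2), P3 in series, which is the overall transfer function T(s) = C(s)/R(s) in lowest terms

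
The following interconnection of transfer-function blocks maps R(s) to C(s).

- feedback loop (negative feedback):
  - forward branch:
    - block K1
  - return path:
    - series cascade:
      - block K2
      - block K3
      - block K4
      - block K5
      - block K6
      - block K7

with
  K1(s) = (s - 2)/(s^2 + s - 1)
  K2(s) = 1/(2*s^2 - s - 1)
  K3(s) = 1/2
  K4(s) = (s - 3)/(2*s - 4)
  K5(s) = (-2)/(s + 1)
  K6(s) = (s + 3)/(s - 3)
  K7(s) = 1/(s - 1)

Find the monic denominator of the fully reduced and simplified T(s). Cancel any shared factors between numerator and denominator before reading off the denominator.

Step 1: series reduction of K2, K3, K4, K5, K6, K7: (-s - 3)/(4*s^5 - 10*s^4 - 2*s^3 + 14*s^2 - 2*s - 4)
Step 2: reduce the feedback loop with forward K1 and return (K2*K3*K4*K5*K6*K7): (4*s^5 - 10*s^4 - 2*s^3 + 14*s^2 - 2*s - 4)/(4*s^6 + 2*s^5 - 12*s^4 - 2*s^3 + 10*s^2 - s - 5)
T(s) is the step-2 result (common factors already cancelled). Leading coefficient of the denominator: 4. Divide through by 4 for the monic polynomial.

Final answer: s^6 + s^5/2 - 3*s^4 - s^3/2 + 5*s^2/2 - s/4 - 5/4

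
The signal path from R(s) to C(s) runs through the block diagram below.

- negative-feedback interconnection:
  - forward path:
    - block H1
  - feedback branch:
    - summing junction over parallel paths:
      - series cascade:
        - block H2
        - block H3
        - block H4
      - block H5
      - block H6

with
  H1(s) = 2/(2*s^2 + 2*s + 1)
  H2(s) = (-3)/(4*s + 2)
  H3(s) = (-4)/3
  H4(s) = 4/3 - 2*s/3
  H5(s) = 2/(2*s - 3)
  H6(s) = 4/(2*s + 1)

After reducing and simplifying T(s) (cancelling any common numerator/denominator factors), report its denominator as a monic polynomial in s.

Step 1 - series reduction of H2, H3, H4 gives (8 - 4*s)/(6*s + 3)
Step 2 - sum the parallel branches (H2*H3*H4), H5, H6 gives (-8*s^2 + 64*s - 54)/(12*s^2 - 12*s - 9)
Step 3 - close the feedback loop around H1, ((H2*H3*H4)+H5+H6) gives (24*s^2 - 24*s - 18)/(24*s^4 - 46*s^2 + 98*s - 117)
No further cancellation is possible in the step-3 result, so that is T(s). Its denominator becomes monic after dividing by the leading coefficient 24.

Hence the answer: s^4 - 23*s^2/12 + 49*s/12 - 39/8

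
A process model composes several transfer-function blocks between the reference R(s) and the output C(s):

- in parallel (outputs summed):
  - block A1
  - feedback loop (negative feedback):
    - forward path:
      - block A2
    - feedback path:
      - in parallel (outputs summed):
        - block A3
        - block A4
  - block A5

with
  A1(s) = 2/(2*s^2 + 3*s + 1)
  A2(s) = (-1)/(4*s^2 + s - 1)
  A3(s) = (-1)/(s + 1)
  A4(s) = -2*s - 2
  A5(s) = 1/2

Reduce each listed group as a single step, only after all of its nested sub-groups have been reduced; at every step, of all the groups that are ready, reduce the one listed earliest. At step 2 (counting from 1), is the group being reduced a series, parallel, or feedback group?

The answer is feedback.

Reasoning:
Step 1 - combine A3, A4 in parallel
Step 2 - close the feedback loop around A2, (A3+A4)
Step 3 - add A1, [A2/(1+A2*(A3+A4))], A5 (parallel)
Step 2: feedback.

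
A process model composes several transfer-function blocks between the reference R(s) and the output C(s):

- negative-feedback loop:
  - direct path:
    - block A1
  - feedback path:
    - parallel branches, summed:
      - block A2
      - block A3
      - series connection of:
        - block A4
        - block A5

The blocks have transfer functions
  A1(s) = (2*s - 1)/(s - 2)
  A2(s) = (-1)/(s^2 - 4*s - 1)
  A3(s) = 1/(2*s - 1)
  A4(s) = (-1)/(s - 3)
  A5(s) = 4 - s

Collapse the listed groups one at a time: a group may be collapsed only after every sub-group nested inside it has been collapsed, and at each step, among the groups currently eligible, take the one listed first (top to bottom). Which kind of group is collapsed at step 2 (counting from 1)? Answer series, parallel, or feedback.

Reducing step by step:

Step 1 - reduce the series chain A4, A5
Step 2 - reduce the parallel group A2, A3, (A4*A5)
Step 3 - feedback reduction of A1, (A2+A3+(A4*A5))
Step 2 collapses a parallel group.

Answer: parallel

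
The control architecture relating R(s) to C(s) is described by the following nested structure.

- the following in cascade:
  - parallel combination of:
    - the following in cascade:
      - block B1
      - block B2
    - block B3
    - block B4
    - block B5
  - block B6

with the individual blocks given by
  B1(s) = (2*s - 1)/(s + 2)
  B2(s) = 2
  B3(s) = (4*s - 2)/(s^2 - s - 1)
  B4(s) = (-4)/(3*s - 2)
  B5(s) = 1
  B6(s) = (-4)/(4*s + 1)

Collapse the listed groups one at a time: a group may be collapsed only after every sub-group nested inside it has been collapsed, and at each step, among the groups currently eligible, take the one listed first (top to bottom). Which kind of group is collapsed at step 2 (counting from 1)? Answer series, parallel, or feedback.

Answer: parallel

Working:
[1] reduce the series chain B1, B2
[2] combine (B1*B2), B3, B4, B5 in parallel
[3] multiply ((B1*B2)+B3+B4+B5), B6 (series)
The group at step 2 is a parallel group.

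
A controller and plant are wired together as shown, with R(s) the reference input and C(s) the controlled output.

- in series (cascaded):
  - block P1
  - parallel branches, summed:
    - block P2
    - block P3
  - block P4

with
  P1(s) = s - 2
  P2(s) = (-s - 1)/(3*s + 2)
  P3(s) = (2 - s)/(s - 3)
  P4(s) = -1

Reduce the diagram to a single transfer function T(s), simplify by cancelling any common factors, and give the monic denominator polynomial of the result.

Answer: s^2 - 7*s/3 - 2

Working:
Step 1 - combine P2, P3 in parallel = (-4*s^2 + 6*s + 7)/(3*s^2 - 7*s - 6)
Step 2 - cascade P1, (P2+P3), P4 = (4*s^3 - 14*s^2 + 5*s + 14)/(3*s^2 - 7*s - 6)
No further cancellation is possible in the step-2 result, so that is T(s). Its denominator becomes monic after dividing by the leading coefficient 3.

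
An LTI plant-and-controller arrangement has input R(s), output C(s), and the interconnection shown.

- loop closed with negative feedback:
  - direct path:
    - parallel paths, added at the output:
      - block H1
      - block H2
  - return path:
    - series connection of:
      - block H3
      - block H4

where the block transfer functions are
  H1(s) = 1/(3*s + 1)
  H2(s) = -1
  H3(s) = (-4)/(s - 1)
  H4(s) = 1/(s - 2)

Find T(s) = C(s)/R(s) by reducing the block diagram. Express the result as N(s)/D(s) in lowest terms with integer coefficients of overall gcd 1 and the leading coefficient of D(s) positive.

(1) add H1, H2 (parallel): (-3*s)/(3*s + 1)
(2) series reduction of H3, H4: (-4)/(s^2 - 3*s + 2)
(3) close the feedback loop around (H1+H2), (H3*H4), giving the overall T(s)

Therefore the answer is (-3*s^3 + 9*s^2 - 6*s)/(3*s^3 - 8*s^2 + 15*s + 2).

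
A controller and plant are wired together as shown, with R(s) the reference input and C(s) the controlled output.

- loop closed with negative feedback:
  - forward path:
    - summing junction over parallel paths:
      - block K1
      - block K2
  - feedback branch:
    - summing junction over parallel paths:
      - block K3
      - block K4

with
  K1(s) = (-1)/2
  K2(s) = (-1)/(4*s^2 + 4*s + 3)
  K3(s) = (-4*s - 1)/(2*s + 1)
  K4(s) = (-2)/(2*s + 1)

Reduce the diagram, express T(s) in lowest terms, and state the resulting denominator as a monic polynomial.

The answer is s^3 + 13*s^2/8 + 13*s/8 + 21/32.

Reasoning:
(1) reduce the parallel group K1, K2 -> (-4*s^2 - 4*s - 5)/(8*s^2 + 8*s + 6)
(2) sum the parallel branches K3, K4 -> (-4*s - 3)/(2*s + 1)
(3) apply the feedback formula to (K1+K2), (K3+K4) -> (-8*s^3 - 12*s^2 - 14*s - 5)/(32*s^3 + 52*s^2 + 52*s + 21)
The result of step 3 is T(s) in lowest terms. Its denominator has leading coefficient 32; dividing the denominator through by 32 makes it monic.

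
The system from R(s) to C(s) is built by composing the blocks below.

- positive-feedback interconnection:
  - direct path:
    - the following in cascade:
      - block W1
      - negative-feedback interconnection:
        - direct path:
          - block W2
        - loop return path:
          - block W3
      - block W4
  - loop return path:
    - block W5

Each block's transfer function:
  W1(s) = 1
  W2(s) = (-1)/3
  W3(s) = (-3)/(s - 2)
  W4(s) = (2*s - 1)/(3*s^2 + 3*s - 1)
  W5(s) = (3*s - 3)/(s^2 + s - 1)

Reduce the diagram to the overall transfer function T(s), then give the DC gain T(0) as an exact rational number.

Reducing step by step:

1. feedback reduction of W2, W3 -> (2 - s)/(3*s - 3)
2. cascade W1, [W2/(1+W2*W3)], W4 -> (-2*s^2 + 5*s - 2)/(9*s^3 - 12*s + 3)
3. close the feedback loop around (W1*[W2/(1+W2*W3)]*W4), W5 -> (-2*s^4 + 3*s^3 + 5*s^2 - 7*s + 2)/(9*s^5 + 9*s^4 - 15*s^3 - 30*s^2 + 36*s - 9)
DC gain: substitute s = 0 into T(s) from step 3: T(0) = 2/(-9) = -2/9.

Answer: -2/9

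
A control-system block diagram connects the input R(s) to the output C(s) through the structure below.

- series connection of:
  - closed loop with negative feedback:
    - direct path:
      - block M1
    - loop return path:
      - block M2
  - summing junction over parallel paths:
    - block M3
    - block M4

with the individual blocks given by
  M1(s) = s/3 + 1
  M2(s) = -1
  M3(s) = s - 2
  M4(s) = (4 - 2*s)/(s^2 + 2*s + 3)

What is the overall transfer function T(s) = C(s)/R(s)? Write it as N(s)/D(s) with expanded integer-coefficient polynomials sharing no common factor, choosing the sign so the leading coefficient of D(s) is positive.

First reduce the diagram to T(s).

(1) close the feedback loop around M1, M2, giving (-s - 3)/s
(2) combine M3, M4 in parallel, giving (s^3 - 3*s - 2)/(s^2 + 2*s + 3)
(3) reduce the series chain [M1/(1+M1*M2)], (M3+M4); the result is T(s) itself (integer coefficients, no common factor, positive leading denominator coefficient)

Answer: (-s^4 - 3*s^3 + 3*s^2 + 11*s + 6)/(s^3 + 2*s^2 + 3*s)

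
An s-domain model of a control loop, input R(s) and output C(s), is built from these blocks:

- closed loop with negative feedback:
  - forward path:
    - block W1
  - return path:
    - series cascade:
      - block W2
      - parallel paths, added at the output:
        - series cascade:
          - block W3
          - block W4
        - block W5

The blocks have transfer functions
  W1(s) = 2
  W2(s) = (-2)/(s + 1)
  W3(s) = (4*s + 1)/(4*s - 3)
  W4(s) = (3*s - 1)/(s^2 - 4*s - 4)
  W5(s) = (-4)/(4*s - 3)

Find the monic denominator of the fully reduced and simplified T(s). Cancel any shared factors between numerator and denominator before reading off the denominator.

(1) combine W3, W4 in series = (12*s^2 - s - 1)/(4*s^3 - 19*s^2 - 4*s + 12)
(2) add (W3*W4), W5 (parallel) = (8*s^2 + 15*s + 15)/(4*s^3 - 19*s^2 - 4*s + 12)
(3) reduce the series chain W2, ((W3*W4)+W5) = (-16*s^2 - 30*s - 30)/(4*s^4 - 15*s^3 - 23*s^2 + 8*s + 12)
(4) apply the feedback formula to W1, (W2*((W3*W4)+W5)) = (8*s^4 - 30*s^3 - 46*s^2 + 16*s + 24)/(4*s^4 - 15*s^3 - 55*s^2 - 52*s - 48)
No further cancellation is possible in the step-4 result, so that is T(s). Its denominator becomes monic after dividing by the leading coefficient 4.

Hence the answer: s^4 - 15*s^3/4 - 55*s^2/4 - 13*s - 12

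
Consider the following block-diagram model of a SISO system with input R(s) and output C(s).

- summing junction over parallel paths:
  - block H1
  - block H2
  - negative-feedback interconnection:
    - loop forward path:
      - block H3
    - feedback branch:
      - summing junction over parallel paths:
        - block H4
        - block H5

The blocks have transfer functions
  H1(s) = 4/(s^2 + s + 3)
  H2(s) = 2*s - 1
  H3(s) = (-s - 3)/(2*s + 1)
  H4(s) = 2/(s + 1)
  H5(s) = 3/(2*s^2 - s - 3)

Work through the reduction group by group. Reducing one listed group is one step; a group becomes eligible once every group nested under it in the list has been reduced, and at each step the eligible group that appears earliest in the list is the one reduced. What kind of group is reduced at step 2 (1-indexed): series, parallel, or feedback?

Step 1: add H4, H5 (parallel)
Step 2: collapse the loop (H3 forward, (H4+H5) return)
Step 3: sum the parallel branches H1, H2, [H3/(1+H3*(H4+H5))]
The group at step 2 is a feedback group.

Hence the answer: feedback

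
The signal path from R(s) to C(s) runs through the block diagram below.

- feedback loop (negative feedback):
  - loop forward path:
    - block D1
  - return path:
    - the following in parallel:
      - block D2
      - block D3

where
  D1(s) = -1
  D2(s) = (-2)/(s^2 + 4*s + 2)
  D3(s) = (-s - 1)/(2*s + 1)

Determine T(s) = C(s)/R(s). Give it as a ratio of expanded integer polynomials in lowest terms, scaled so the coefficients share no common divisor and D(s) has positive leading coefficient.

[1] add D2, D3 (parallel) gives (-s^3 - 5*s^2 - 10*s - 4)/(2*s^3 + 9*s^2 + 8*s + 2)
[2] apply the feedback formula to D1, (D2+D3) - this is the overall T(s), already in the required normalized form

Answer: (-2*s^3 - 9*s^2 - 8*s - 2)/(3*s^3 + 14*s^2 + 18*s + 6)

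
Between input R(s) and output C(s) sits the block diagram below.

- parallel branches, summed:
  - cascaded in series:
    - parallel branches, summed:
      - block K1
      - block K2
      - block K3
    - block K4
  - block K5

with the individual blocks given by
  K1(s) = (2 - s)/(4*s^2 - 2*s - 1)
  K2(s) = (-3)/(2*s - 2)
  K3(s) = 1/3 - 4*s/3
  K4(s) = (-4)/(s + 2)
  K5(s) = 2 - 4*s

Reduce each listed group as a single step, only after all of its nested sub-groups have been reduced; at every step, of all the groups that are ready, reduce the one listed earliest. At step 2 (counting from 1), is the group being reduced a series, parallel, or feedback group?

Step 1. parallel reduction of K1, K2, K3
Step 2. reduce the series chain (K1+K2+K3), K4
Step 3. sum the parallel branches ((K1+K2+K3)*K4), K5
Step 2 collapses a series group.

Final answer: series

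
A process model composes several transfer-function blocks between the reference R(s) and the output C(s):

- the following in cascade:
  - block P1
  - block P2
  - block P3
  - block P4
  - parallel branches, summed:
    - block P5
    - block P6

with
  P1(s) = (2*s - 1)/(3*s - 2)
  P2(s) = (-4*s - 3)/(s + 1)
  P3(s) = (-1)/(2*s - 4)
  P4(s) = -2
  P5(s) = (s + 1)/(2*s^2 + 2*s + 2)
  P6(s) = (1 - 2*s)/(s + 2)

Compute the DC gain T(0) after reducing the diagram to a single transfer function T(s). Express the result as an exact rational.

First reduce the diagram to T(s).

1. combine P5, P6 in parallel gives (-4*s^3 - s^2 + s + 4)/(2*s^3 + 6*s^2 + 6*s + 4)
2. combine P1, P2, P3, P4, (P5+P6) in series gives (32*s^5 + 16*s^4 - 18*s^3 - 37*s^2 - 5*s + 12)/(6*s^6 + 8*s^5 - 20*s^4 - 34*s^3 - 20*s^2 + 8*s + 16)
The step-2 result is T(s). Setting s = 0: T(0) = 12/16 = 3/4.

Answer: 3/4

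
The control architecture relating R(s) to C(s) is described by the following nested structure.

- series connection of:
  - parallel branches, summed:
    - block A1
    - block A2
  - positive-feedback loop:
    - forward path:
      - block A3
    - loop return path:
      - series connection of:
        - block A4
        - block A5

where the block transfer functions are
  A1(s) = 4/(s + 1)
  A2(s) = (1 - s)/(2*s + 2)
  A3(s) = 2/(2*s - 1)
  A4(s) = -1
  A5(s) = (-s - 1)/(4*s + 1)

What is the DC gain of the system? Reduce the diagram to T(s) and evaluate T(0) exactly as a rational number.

Step 1. parallel reduction of A1, A2: (9 - s)/(2*s + 2)
Step 2. cascade A4, A5: (s + 1)/(4*s + 1)
Step 3. feedback reduction of A3, (A4*A5): (8*s + 2)/(8*s^2 - 4*s - 3)
Step 4. multiply (A1+A2), [A3/(1-A3*(A4*A5))] (series): (-4*s^2 + 35*s + 9)/(8*s^3 + 4*s^2 - 7*s - 3)
Step 4 gives the overall T(s). Then T(0) = 9/(-3) = -3.

Answer: -3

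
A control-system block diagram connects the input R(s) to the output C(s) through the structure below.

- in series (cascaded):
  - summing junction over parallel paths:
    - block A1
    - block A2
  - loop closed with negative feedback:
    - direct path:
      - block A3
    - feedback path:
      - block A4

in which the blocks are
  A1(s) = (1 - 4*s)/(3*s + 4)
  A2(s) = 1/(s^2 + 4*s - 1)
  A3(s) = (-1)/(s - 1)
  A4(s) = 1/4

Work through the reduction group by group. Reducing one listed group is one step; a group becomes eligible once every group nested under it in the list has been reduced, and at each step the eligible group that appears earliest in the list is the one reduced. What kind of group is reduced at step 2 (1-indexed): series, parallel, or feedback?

(1) reduce the parallel group A1, A2
(2) apply the feedback formula to A3, A4
(3) cascade (A1+A2), [A3/(1+A3*A4)]
So the answer for step 2 is feedback.

Hence the answer: feedback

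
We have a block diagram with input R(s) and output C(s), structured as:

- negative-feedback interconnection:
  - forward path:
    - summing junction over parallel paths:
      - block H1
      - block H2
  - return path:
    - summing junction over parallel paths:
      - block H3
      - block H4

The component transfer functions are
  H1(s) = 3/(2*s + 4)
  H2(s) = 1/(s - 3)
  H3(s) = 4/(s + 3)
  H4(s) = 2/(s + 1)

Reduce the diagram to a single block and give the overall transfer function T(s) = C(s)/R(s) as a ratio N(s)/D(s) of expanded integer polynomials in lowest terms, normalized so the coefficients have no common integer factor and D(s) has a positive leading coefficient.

First reduce the diagram to T(s).

Step 1: sum the parallel branches H1, H2; result (5*s - 5)/(2*s^2 - 2*s - 12)
Step 2: add H3, H4 (parallel); result (6*s + 10)/(s^2 + 4*s + 3)
Step 3: feedback reduction of (H1+H2), (H3+H4), giving the overall T(s)

Answer: (5*s^3 + 15*s^2 - 5*s - 15)/(2*s^4 + 6*s^3 + 16*s^2 - 34*s - 86)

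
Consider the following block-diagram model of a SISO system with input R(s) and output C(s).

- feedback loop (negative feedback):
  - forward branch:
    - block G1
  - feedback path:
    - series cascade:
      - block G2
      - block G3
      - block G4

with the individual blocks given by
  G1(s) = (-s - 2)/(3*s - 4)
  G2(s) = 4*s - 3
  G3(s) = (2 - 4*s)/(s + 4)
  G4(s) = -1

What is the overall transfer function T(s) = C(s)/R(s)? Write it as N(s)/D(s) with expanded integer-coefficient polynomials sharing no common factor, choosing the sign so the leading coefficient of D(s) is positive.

Step 1. cascade G2, G3, G4, giving (16*s^2 - 20*s + 6)/(s + 4)
Step 2. feedback reduction of G1, (G2*G3*G4), which is the overall transfer function T(s) = C(s)/R(s) in lowest terms

Final answer: (s^2 + 6*s + 8)/(16*s^3 + 9*s^2 - 42*s + 28)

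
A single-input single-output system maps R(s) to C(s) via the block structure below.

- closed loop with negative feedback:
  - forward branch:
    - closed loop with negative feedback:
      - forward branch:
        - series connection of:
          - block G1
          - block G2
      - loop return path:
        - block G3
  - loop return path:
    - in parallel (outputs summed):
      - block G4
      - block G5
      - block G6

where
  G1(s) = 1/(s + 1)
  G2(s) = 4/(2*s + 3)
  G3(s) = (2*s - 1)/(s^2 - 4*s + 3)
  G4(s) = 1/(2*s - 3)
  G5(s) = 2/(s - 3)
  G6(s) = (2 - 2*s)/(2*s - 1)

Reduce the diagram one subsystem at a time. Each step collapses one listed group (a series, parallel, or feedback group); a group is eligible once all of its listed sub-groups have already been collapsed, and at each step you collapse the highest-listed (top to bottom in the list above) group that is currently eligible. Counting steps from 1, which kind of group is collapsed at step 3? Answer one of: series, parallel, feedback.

The answer is parallel.

Reasoning:
Step 1. cascade G1, G2
Step 2. close the feedback loop around (G1*G2), G3
Step 3. parallel reduction of G4, G5, G6
Step 4. reduce the feedback loop with forward [(G1*G2)/(1+(G1*G2)*G3)] and return (G4+G5+G6)
At step 3 the group reduced is parallel.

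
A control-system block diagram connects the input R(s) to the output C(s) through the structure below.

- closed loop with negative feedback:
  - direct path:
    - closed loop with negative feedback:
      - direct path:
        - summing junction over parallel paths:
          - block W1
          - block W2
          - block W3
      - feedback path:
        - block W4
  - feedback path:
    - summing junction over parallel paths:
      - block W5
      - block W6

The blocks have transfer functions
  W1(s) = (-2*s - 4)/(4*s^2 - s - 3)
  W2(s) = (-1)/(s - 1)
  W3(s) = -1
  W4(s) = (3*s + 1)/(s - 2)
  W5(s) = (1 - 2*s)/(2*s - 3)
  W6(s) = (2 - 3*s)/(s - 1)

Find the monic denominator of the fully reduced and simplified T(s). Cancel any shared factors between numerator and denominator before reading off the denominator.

Step 1 - combine W1, W2, W3 in parallel; result (-4*s^2 - 5*s - 4)/(4*s^2 - s - 3)
Step 2 - apply the feedback formula to (W1+W2+W3), W4; result (4*s^3 - 3*s^2 - 6*s - 8)/(8*s^3 + 28*s^2 + 18*s - 2)
Step 3 - reduce the parallel group W5, W6; result (-8*s^2 + 16*s - 7)/(2*s^2 - 5*s + 3)
Step 4 - feedback reduction of [(W1+W2+W3)/(1+(W1+W2+W3)*W4)], (W5+W6); result (-8*s^5 + 26*s^4 - 15*s^3 - 5*s^2 - 22*s + 24)/(16*s^5 - 104*s^4 + 108*s^3 + 21*s^2 + 22*s - 50)
That last expression is T(s), already simplified. Scaling its denominator by 1/16 (the reciprocal of the leading coefficient) yields the monic denominator.

Therefore the answer is s^5 - 13*s^4/2 + 27*s^3/4 + 21*s^2/16 + 11*s/8 - 25/8.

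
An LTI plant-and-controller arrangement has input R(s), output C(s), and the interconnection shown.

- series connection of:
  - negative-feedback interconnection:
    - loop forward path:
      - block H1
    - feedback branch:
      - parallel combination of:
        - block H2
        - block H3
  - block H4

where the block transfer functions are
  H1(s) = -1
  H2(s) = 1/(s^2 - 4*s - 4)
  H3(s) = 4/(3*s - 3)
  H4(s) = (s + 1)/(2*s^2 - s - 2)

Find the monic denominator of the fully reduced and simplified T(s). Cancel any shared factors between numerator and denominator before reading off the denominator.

Reducing step by step:

Step 1. parallel reduction of H2, H3: (4*s^2 - 13*s - 19)/(3*s^3 - 15*s^2 + 12)
Step 2. reduce the feedback loop with forward H1 and return (H2+H3): (-3*s^3 + 15*s^2 - 12)/(3*s^3 - 19*s^2 + 13*s + 31)
Step 3. cascade [H1/(1+H1*(H2+H3))], H4: (-3*s^4 + 12*s^3 + 15*s^2 - 12*s - 12)/(6*s^5 - 41*s^4 + 39*s^3 + 87*s^2 - 57*s - 62)
The result of step 3 is T(s) in lowest terms. Its denominator has leading coefficient 6; dividing the denominator through by 6 makes it monic.

Answer: s^5 - 41*s^4/6 + 13*s^3/2 + 29*s^2/2 - 19*s/2 - 31/3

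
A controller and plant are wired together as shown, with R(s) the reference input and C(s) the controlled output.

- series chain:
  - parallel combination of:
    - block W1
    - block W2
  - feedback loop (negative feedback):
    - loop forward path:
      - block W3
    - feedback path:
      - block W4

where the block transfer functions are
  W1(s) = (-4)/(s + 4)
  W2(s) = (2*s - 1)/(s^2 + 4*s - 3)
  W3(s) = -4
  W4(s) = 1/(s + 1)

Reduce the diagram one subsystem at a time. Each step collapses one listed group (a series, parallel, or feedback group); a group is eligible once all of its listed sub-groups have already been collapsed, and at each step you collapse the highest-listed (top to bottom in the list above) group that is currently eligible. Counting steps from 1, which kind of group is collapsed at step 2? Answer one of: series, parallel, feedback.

Step 1 - add W1, W2 (parallel)
Step 2 - apply the feedback formula to W3, W4
Step 3 - reduce the series chain (W1+W2), [W3/(1+W3*W4)]
At step 2 the group reduced is feedback.

Therefore the answer is feedback.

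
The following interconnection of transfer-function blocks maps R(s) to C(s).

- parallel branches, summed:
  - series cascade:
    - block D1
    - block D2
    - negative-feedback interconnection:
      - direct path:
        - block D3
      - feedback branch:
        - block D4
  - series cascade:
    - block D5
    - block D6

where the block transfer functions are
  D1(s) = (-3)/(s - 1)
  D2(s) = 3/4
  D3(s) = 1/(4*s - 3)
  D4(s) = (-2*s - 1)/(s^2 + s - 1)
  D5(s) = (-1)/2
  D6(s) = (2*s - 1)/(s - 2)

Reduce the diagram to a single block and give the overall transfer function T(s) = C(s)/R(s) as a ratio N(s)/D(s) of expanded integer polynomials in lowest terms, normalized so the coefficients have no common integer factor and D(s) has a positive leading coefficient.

Answer: (-16*s^5 + 20*s^4 + 25*s^3 - 55*s^2 + 57*s - 22)/(16*s^5 - 44*s^4 - 16*s^3 + 124*s^2 - 96*s + 16)

Working:
Step 1. close the feedback loop around D3, D4 -> (s^2 + s - 1)/(4*s^3 + s^2 - 9*s + 2)
Step 2. reduce the series chain D1, D2, [D3/(1+D3*D4)] -> (-9*s^2 - 9*s + 9)/(16*s^4 - 12*s^3 - 40*s^2 + 44*s - 8)
Step 3. multiply D5, D6 (series) -> (1 - 2*s)/(2*s - 4)
Step 4. reduce the parallel group (D1*D2*[D3/(1+D3*D4)]), (D5*D6), which is the overall transfer function T(s) = C(s)/R(s) in lowest terms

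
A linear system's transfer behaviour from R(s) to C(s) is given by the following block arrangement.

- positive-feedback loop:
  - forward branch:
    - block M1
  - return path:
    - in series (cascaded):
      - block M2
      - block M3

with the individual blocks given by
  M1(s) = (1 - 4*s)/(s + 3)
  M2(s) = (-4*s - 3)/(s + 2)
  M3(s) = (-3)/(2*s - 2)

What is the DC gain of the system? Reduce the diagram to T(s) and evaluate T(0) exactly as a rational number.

Step 1: cascade M2, M3 gives (12*s + 9)/(2*s^2 + 2*s - 4)
Step 2: apply the feedback formula to M1, (M2*M3) gives (-8*s^3 - 6*s^2 + 18*s - 4)/(2*s^3 + 56*s^2 + 26*s - 21)
That last expression is T(s); at s = 0 only the constant terms survive, so T(0) = -4/(-21) = 4/21.

Therefore the answer is 4/21.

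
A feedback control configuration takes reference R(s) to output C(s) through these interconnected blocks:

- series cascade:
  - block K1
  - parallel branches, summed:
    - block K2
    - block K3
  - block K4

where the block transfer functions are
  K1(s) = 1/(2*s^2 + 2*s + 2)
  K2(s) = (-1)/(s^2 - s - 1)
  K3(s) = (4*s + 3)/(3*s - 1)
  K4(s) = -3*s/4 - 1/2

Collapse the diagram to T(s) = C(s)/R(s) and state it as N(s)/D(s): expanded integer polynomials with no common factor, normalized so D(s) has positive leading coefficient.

Answer: (-12*s^4 - 5*s^3 + 32*s^2 + 26*s + 4)/(24*s^5 - 8*s^4 - 24*s^3 - 40*s^2 - 8*s + 8)

Working:
Step 1: add K2, K3 (parallel) gives (4*s^3 - s^2 - 10*s - 2)/(3*s^3 - 4*s^2 - 2*s + 1)
Step 2: cascade K1, (K2+K3), K4, giving the overall T(s)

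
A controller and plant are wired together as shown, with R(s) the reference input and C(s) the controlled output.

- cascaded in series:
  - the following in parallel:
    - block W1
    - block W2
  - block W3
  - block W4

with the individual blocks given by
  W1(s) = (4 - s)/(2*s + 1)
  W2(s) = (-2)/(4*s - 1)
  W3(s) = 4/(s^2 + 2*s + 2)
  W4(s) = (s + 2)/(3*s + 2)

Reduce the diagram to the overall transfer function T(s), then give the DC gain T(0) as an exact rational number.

Reducing step by step:

[1] reduce the parallel group W1, W2 = (-4*s^2 + 13*s - 6)/(8*s^2 + 2*s - 1)
[2] cascade (W1+W2), W3, W4 = (-16*s^3 + 20*s^2 + 80*s - 48)/(24*s^5 + 70*s^4 + 93*s^3 + 44*s^2 - 2*s - 4)
The step-2 result is T(s). Setting s = 0: T(0) = -48/(-4) = 12.

Answer: 12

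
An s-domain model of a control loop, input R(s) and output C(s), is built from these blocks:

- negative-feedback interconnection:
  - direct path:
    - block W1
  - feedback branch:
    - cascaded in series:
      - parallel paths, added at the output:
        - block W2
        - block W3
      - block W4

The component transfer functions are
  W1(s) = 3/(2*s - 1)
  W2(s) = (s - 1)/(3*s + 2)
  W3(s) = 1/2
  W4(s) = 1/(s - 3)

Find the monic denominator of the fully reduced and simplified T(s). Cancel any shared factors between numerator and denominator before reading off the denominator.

[1] parallel reduction of W2, W3: (5*s)/(6*s + 4)
[2] combine (W2+W3), W4 in series: (5*s)/(6*s^2 - 14*s - 12)
[3] close the feedback loop around W1, ((W2+W3)*W4): (18*s^2 - 42*s - 36)/(12*s^3 - 34*s^2 + 5*s + 12)
That last expression is T(s), already simplified. Scaling its denominator by 1/12 (the reciprocal of the leading coefficient) yields the monic denominator.

Final answer: s^3 - 17*s^2/6 + 5*s/12 + 1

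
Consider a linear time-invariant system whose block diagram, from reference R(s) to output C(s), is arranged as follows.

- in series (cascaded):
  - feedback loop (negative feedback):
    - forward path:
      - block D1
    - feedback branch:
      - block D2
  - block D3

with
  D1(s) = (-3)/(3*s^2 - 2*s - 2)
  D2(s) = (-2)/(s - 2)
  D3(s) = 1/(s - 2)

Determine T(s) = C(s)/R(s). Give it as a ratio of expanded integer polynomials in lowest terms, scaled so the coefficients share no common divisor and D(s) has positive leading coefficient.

(1) close the feedback loop around D1, D2; result (6 - 3*s)/(3*s^3 - 8*s^2 + 2*s + 10)
(2) multiply [D1/(1+D1*D2)], D3 (series): this yields T(s), and no further normalization is needed

Answer: (-3)/(3*s^3 - 8*s^2 + 2*s + 10)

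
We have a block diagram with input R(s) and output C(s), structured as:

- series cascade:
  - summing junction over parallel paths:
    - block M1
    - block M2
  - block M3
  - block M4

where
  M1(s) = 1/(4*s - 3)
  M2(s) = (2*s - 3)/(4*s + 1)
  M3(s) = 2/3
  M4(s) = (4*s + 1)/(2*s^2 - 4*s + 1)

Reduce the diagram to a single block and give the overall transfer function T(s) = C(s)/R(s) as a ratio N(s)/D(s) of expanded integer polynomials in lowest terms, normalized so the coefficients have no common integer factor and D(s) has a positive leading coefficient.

[1] reduce the parallel group M1, M2: (8*s^2 - 14*s + 10)/(16*s^2 - 8*s - 3)
[2] cascade (M1+M2), M3, M4 - this is the overall T(s), already in the required normalized form

Answer: (16*s^2 - 28*s + 20)/(24*s^3 - 66*s^2 + 48*s - 9)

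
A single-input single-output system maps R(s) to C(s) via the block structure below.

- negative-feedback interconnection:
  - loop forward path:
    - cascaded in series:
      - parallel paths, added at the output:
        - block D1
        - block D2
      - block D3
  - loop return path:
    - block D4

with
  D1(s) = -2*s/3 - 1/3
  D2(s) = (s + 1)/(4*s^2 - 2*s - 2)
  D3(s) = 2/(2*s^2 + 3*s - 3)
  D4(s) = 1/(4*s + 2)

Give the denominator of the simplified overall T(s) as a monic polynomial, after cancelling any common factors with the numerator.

(1) parallel reduction of D1, D2; result (-8*s^3 + 9*s + 5)/(12*s^2 - 6*s - 6)
(2) series reduction of (D1+D2), D3; result (-8*s^3 + 9*s + 5)/(12*s^4 + 12*s^3 - 33*s^2 + 9)
(3) reduce the feedback loop with forward ((D1+D2)*D3) and return D4; result (-32*s^4 - 16*s^3 + 36*s^2 + 38*s + 10)/(48*s^5 + 72*s^4 - 116*s^3 - 66*s^2 + 45*s + 23)
No further cancellation is possible in the step-3 result, so that is T(s). Its denominator becomes monic after dividing by the leading coefficient 48.

Therefore the answer is s^5 + 3*s^4/2 - 29*s^3/12 - 11*s^2/8 + 15*s/16 + 23/48.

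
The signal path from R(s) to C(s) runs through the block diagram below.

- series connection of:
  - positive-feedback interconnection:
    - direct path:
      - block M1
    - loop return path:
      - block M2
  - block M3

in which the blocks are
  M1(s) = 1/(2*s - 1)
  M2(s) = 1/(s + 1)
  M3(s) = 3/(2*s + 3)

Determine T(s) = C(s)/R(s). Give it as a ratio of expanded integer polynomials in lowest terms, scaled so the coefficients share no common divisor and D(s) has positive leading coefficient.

Step 1: feedback reduction of M1, M2 = (s + 1)/(2*s^2 + s - 2)
Step 2: cascade [M1/(1-M1*M2)], M3: this yields T(s), and no further normalization is needed

Hence the answer: (3*s + 3)/(4*s^3 + 8*s^2 - s - 6)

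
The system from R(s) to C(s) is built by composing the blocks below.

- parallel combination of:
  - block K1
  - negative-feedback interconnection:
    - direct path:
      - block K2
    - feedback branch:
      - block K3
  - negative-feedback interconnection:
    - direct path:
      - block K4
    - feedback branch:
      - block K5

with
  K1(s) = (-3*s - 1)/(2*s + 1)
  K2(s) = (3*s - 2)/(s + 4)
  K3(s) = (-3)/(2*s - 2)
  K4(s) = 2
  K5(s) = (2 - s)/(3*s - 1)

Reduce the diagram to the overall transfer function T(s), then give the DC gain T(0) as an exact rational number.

The answer is -11/3.

Reasoning:
1. collapse the loop (K2 forward, K3 return) = (6*s^2 - 10*s + 4)/(2*s^2 - 3*s - 2)
2. feedback reduction of K4, K5 = (6*s - 2)/(s + 3)
3. reduce the parallel group K1, [K2/(1+K2*K3)], [K4/(1+K4*K5)] = (15*s^3 - 18*s^2 - 15*s + 22)/(2*s^3 + 3*s^2 - 11*s - 6)
That last expression is T(s); at s = 0 only the constant terms survive, so T(0) = 22/(-6) = -11/3.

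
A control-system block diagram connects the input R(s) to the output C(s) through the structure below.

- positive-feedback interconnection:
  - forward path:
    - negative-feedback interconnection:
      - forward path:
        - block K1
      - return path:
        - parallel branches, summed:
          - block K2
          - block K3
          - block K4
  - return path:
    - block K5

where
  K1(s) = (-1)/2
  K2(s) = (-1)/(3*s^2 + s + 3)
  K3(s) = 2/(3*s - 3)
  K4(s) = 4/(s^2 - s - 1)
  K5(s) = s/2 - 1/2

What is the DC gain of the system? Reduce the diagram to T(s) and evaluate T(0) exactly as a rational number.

Step 1. sum the parallel branches K2, K3, K4 gives (6*s^4 + 29*s^3 - 20*s^2 + 16*s - 45)/(9*s^5 - 15*s^4 + 3*s^3 - 9*s^2 + 3*s + 9)
Step 2. feedback reduction of K1, (K2+K3+K4) gives (-9*s^5 + 15*s^4 - 3*s^3 + 9*s^2 - 3*s - 9)/(18*s^5 - 36*s^4 - 23*s^3 + 2*s^2 - 10*s + 63)
Step 3. close the feedback loop around [K1/(1+K1*(K2+K3+K4))], K5 gives (-18*s^5 + 30*s^4 - 6*s^3 + 18*s^2 - 6*s - 18)/(9*s^6 + 12*s^5 - 54*s^4 - 58*s^3 + 16*s^2 - 14*s + 117)
The step-3 result is T(s). Setting s = 0: T(0) = -18/117 = -2/13.

Hence the answer: -2/13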